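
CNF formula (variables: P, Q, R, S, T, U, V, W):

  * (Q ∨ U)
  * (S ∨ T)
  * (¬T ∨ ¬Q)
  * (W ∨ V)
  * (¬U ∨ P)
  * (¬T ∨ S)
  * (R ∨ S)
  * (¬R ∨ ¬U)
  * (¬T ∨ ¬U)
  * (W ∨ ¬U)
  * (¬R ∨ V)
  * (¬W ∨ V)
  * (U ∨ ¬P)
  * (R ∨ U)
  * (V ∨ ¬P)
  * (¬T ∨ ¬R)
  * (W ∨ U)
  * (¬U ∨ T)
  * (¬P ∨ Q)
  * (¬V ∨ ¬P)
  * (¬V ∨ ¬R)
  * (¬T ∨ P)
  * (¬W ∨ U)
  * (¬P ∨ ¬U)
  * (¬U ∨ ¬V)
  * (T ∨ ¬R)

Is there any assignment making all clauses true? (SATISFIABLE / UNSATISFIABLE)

U = True:
  propagation gives P=True; an empty clause results — contradiction.
U = False:
  propagation gives Q=True, T=False, S=True, P=False; an empty clause results — contradiction.
Every branch closes, so no satisfying assignment exists.

UNSATISFIABLE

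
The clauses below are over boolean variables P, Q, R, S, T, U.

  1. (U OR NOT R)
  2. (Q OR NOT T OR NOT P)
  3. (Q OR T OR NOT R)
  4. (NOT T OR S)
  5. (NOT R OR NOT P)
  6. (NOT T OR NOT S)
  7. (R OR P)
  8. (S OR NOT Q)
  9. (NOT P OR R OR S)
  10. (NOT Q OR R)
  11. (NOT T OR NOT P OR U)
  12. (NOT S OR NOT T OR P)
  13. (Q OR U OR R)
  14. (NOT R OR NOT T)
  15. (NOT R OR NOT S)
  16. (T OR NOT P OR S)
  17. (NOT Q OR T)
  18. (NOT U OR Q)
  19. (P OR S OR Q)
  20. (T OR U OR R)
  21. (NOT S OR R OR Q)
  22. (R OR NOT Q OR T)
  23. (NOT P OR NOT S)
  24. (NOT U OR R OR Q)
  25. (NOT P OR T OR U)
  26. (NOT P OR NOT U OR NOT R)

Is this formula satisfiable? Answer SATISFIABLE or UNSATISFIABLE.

R = True:
  propagation gives U=True, P=False, T=False, Q=True; an empty clause results — contradiction.
R = False:
  propagation gives P=True, S=True; an empty clause results — contradiction.
Every branch closes, so no satisfying assignment exists.

UNSATISFIABLE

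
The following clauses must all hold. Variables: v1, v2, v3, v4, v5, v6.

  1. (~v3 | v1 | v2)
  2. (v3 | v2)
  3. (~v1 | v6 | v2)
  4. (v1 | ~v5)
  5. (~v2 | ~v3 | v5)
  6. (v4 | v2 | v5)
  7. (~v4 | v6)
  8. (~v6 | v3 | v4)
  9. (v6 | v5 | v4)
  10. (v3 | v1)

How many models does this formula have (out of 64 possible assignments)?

Case analysis on v2 and v3:
  v2=1, v3=1: remaining (v1,v4,v5,v6) ∈ {(1,0,1,0); (1,0,1,1); (1,1,1,1)} — 3.
  v2=1, v3=0: remaining (v1,v4,v5,v6) ∈ {(1,0,1,0); (1,1,0,1); (1,1,1,1)} — 3.
  v2=0, v3=1: remaining (v1,v4,v5,v6) ∈ {(1,0,1,1); (1,1,0,1); (1,1,1,1)} — 3.
  v2=0, v3=0: a clause becomes empty — 0.
Total: 3 + 3 + 3 + 0 = 9.

9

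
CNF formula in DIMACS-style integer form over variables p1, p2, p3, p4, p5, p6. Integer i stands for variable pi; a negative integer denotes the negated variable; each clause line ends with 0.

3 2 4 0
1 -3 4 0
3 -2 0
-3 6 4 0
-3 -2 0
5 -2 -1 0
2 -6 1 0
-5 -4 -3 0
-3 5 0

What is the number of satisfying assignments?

7

Case analysis on p3 and p2:
  p3=1, p2=1: a clause becomes empty — 0.
  p3=1, p2=0: remaining (p1,p4,p5,p6) ∈ {(1,0,1,1)} — 1.
  p3=0, p2=1: a clause becomes empty — 0.
  p3=0, p2=0: p5 free; 3 ways for (p1,p4,p6) × 2^1 = 6.
Total: 0 + 1 + 0 + 6 = 7.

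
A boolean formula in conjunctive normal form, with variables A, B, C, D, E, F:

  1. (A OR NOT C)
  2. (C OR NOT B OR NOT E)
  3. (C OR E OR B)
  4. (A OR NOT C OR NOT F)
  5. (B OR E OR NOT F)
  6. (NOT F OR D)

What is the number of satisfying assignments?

Split on C, then B.
  C=T, B=T: E free; 3 ways for (A,D,F) × 2^1 = 6.
  C=T, B=F: 5 of the 16 assignments to (A,D,E,F) work.
  C=F, B=T: A free; 3 ways for (D,E,F) × 2^1 = 6.
  C=F, B=F: A free; 3 ways for (D,E,F) × 2^1 = 6.
Total: 6 + 5 + 6 + 6 = 23.

23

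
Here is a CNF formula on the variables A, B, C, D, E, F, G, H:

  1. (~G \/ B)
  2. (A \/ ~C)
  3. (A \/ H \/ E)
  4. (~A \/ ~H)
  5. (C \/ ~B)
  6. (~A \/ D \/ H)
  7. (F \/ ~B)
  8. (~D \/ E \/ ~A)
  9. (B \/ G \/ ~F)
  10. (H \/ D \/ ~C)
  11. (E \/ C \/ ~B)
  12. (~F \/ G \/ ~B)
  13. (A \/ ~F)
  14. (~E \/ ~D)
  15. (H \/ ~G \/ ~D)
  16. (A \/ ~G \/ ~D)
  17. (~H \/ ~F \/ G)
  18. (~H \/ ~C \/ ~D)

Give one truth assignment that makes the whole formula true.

A=False, B=False, C=False, D=False, E=True, F=False, G=False, H=True

Try A = False.
  then C is forced to False.
  then B is forced to False.
  then G is forced to False.
  then F is forced to False.
Try D = False.
Set E = True and propagate.
H is now unconstrained; take H = True.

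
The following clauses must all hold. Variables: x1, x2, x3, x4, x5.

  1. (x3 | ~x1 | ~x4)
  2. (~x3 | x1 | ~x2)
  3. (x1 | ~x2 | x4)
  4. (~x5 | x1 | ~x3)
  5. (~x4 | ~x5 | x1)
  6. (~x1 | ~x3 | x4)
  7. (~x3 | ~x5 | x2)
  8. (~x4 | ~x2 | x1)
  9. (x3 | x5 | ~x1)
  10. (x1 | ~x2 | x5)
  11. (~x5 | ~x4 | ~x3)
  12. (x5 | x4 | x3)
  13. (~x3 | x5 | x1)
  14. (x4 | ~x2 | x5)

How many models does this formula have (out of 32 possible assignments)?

6

The models are:
  x1=F x2=F x3=F x4=F x5=T
  x1=F x2=F x3=F x4=T x5=F
  x1=T x2=F x3=F x4=F x5=T
  x1=T x2=F x3=T x4=T x5=F
  x1=T x2=T x3=F x4=F x5=T
  x1=T x2=T x3=T x4=T x5=F
Count: 6.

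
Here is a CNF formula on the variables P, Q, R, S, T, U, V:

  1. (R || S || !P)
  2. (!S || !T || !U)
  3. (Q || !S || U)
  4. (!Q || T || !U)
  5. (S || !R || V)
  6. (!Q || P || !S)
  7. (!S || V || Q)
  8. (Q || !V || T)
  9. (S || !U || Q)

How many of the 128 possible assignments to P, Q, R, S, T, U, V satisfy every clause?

Case analysis on S and Q:
  S=T, Q=T: forces P=T; U=F; R, T, V free → 2^3 = 8.
  S=T, Q=F: a clause becomes empty — 0.
  S=F, Q=T: 12 of the 32 assignments to (P,R,T,U,V) work.
  S=F, Q=F: 5 of the 32 assignments to (P,R,T,U,V) work.
Total: 8 + 0 + 12 + 5 = 25.

25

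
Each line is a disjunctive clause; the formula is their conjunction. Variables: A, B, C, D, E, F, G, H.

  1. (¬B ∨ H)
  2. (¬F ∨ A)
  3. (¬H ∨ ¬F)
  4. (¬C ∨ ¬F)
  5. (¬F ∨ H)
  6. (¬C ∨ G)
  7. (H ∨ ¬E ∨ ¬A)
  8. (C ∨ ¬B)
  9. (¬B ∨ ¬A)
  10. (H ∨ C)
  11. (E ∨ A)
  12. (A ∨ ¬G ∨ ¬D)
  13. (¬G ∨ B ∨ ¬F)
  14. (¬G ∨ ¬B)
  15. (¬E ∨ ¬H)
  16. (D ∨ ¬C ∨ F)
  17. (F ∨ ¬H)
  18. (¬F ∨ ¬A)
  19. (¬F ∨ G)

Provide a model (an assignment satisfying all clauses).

Set A = True and propagate.
  then B is forced to False.
  then F is forced to False.
  then H is forced to False.
  then E is forced to False.
  then C is forced to True.
  then G is forced to True.
  then D is forced to True.
Check each clause:
  1. (H ∨ ¬B) — ¬B is true.
  2. (A ∨ ¬F) — A is true.
  3. (¬F ∨ ¬H) — ¬H is true.
  4. (¬F ∨ ¬C) — ¬F is true.
  5. (H ∨ ¬F) — ¬F is true.
  6. (G ∨ ¬C) — G is true.
  7. (¬E ∨ H ∨ ¬A) — ¬E is true.
  8. (C ∨ ¬B) — C is true.
  9. (¬A ∨ ¬B) — ¬B is true.
  10. (H ∨ C) — C is true.
  11. (E ∨ A) — A is true.
  12. (¬D ∨ A ∨ ¬G) — A is true.
  13. (B ∨ ¬F ∨ ¬G) — ¬F is true.
  14. (¬B ∨ ¬G) — ¬B is true.
  15. (¬E ∨ ¬H) — ¬H is true.
  16. (F ∨ D ∨ ¬C) — D is true.
  17. (¬H ∨ F) — ¬H is true.
  18. (¬A ∨ ¬F) — ¬F is true.
  19. (¬F ∨ G) — ¬F is true.

A = True, B = False, C = True, D = True, E = False, F = False, G = True, H = False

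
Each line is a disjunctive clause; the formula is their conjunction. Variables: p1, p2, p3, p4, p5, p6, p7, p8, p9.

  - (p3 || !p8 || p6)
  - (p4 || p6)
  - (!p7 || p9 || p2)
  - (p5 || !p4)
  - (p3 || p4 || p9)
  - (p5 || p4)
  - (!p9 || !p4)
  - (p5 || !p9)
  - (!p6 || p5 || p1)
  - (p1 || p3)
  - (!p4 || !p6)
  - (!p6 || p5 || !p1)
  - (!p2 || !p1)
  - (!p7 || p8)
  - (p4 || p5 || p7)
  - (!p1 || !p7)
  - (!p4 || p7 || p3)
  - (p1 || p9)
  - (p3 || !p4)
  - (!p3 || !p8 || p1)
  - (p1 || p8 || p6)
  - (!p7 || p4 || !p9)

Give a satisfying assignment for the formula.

p1=True, p2=False, p3=False, p4=False, p5=True, p6=True, p7=False, p8=False, p9=True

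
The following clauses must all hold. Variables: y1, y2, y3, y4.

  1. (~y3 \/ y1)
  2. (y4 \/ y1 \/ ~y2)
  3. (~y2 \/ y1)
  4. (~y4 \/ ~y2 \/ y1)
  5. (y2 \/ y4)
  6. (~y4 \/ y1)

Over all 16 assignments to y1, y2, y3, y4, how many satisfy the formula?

6

Satisfying assignments:
  y1=1 y2=0 y3=0 y4=1
  y1=1 y2=0 y3=1 y4=1
  y1=1 y2=1 y3=0 y4=0
  y1=1 y2=1 y3=0 y4=1
  y1=1 y2=1 y3=1 y4=0
  y1=1 y2=1 y3=1 y4=1
That's 6 in total.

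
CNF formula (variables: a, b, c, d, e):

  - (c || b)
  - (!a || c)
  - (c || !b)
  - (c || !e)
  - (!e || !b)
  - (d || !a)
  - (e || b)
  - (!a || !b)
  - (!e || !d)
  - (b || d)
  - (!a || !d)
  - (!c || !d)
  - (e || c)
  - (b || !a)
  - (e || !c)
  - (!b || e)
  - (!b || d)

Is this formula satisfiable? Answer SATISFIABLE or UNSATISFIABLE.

UNSATISFIABLE

b = True:
  propagation gives c=True, e=False; an empty clause results — contradiction.
b = False:
  propagation gives c=True, e=True, d=False; an empty clause results — contradiction.
Every branch closes, so no satisfying assignment exists.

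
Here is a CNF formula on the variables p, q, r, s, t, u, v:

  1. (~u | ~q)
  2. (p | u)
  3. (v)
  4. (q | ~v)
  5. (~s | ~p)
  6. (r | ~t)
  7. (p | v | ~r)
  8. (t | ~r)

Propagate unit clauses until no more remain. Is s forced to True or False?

Unit clause (v) sets v = True.
In (q | ~v), ~v is now false; q must hold, so q = True.
(~u | ~q): since q = True, the clause reduces to (~u). u = False.
From (u | p) and u = False: p = True.
(~s | ~p): since p = True, the clause reduces to (~s). s = False.

False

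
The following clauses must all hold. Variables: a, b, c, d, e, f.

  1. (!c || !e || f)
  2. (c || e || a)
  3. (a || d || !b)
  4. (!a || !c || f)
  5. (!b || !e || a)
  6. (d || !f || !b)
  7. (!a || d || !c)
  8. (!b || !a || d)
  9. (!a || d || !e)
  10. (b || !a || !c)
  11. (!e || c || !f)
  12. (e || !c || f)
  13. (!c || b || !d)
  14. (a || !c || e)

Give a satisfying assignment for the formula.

a = True  b = False  c = False  d = False  e = False  f = True

Check each clause:
  1. (!e || !c || f) — !e is true.
  2. (a || e || c) — a is true.
  3. (a || !b || d) — a is true.
  4. (!c || !a || f) — !c is true.
  5. (a || !e || !b) — a is true.
  6. (!f || !b || d) — !b is true.
  7. (!a || d || !c) — !c is true.
  8. (!a || !b || d) — !b is true.
  9. (!e || !a || d) — !e is true.
  10. (!a || b || !c) — !c is true.
  11. (!e || c || !f) — !e is true.
  12. (!c || f || e) — !c is true.
  13. (!d || b || !c) — !d is true.
  14. (a || !c || e) — !c is true.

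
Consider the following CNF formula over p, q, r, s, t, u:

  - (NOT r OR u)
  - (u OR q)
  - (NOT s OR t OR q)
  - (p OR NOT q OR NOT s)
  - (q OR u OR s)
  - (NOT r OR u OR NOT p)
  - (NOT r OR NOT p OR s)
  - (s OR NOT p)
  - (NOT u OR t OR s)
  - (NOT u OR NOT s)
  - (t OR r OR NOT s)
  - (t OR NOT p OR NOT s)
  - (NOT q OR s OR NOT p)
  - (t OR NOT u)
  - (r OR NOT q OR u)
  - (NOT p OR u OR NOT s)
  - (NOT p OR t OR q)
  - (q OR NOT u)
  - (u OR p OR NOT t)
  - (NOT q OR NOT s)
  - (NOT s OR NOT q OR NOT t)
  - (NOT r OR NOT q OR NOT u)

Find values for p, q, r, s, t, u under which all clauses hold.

Branch on p: take p = False.
Try q = True.
  then s is forced to False.
Set r = False and propagate.
  then u is forced to True.
  then t is forced to True.

p=F, q=T, r=F, s=F, t=T, u=T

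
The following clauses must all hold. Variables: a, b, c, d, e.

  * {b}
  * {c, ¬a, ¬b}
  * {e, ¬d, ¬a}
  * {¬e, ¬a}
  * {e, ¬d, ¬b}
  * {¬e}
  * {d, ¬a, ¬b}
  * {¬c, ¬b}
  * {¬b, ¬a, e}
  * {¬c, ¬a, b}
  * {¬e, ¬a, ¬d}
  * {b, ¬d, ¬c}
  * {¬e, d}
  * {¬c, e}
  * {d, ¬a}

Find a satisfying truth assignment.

a = F, b = T, c = F, d = F, e = F

Unit propagation: (b) forces b = True.
Unit propagation: (¬e) forces e = False.
(¬d) is a unit clause, so d = False.
The clause (¬a) is unit: a must be False.
The clause (¬c) is unit: c must be False.
Every clause has at least one true literal under this assignment.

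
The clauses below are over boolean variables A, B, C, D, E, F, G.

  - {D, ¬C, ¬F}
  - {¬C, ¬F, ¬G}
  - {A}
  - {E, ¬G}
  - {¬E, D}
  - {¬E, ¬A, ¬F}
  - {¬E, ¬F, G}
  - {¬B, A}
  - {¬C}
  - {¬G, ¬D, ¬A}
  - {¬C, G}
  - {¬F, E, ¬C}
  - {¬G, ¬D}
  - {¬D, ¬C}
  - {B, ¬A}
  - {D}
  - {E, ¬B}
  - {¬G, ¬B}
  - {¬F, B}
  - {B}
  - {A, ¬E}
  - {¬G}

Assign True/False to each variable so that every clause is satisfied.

A=T, B=T, C=F, D=T, E=T, F=F, G=F

(A) is a unit clause, so A = True.
The clause (¬C) is unit: C must be False.
(B) is a unit clause, so B = True.
Unit propagation: (D) forces D = True.
Unit propagation: (¬G) forces G = False.
Unit propagation: (E) forces E = True.
Unit propagation: (¬F) forces F = False.
Every clause has at least one true literal under this assignment.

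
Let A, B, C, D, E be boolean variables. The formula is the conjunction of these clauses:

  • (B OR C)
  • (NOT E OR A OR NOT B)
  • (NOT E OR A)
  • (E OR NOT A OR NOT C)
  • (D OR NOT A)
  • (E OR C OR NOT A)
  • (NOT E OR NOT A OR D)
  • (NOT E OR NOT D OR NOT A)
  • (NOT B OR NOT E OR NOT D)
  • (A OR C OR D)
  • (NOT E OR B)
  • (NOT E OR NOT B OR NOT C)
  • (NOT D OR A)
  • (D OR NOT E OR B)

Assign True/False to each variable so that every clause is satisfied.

A = F  B = F  C = T  D = F  E = F

Check each clause:
  1. (C OR B) — C is true.
  2. (NOT E OR A OR NOT B) — NOT E is true.
  3. (A OR NOT E) — NOT E is true.
  4. (E OR NOT A OR NOT C) — NOT A is true.
  5. (NOT A OR D) — NOT A is true.
  6. (C OR E OR NOT A) — C is true.
  7. (D OR NOT A OR NOT E) — NOT E is true.
  8. (NOT A OR NOT D OR NOT E) — NOT E is true.
  9. (NOT D OR NOT E OR NOT B) — NOT E is true.
  10. (A OR D OR C) — C is true.
  11. (B OR NOT E) — NOT E is true.
  12. (NOT C OR NOT E OR NOT B) — NOT E is true.
  13. (A OR NOT D) — NOT D is true.
  14. (NOT E OR B OR D) — NOT E is true.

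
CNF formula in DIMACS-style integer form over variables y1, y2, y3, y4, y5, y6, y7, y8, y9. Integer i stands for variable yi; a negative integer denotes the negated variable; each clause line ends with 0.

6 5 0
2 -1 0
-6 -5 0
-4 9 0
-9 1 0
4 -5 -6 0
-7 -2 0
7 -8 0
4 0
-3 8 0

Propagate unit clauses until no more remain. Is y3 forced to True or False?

(y4) is a unit clause: y4 = True.
(¬y4 ∨ y9) with y4 = True leaves only y9, so y9 = True.
(y1 ∨ ¬y9) with y9 = True leaves only y1, so y1 = True.
From (y2 ∨ ¬y1) and y1 = True: y2 = True.
From (¬y7 ∨ ¬y2) and y2 = True: y7 = False.
(y7 ∨ ¬y8): since y7 = False, the clause reduces to (¬y8). y8 = False.
In (y8 ∨ ¬y3), y8 is now false; ¬y3 must hold, so y3 = False.

False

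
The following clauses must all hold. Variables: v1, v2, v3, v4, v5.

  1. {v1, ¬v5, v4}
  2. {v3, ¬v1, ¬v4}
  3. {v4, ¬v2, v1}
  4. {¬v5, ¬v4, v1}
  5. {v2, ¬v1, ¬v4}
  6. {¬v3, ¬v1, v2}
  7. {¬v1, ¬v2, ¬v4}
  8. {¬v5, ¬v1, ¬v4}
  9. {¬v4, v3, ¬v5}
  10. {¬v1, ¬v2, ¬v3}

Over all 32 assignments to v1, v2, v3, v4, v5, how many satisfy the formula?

10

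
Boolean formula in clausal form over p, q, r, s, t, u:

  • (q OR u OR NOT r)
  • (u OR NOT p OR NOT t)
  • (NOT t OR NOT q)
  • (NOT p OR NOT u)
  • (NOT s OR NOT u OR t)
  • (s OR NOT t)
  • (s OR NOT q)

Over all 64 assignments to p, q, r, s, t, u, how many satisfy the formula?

Split on t, then u.
  t=1, u=1: remaining (p,q,r,s) ∈ {(0,0,0,1); (0,0,1,1)} — 2.
  t=1, u=0: remaining (p,q,r,s) ∈ {(0,0,0,1)} — 1.
  t=0, u=1: remaining (p,q,r,s) ∈ {(0,0,0,0); (0,0,1,0)} — 2.
  t=0, u=0: p free; 4 ways for (q,r,s) × 2^1 = 8.
Total: 2 + 1 + 2 + 8 = 13.

13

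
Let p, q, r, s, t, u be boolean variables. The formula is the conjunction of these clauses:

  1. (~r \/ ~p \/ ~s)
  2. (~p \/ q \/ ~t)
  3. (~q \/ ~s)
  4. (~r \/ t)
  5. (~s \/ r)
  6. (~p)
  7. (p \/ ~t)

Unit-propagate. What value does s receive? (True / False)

False

(~p) stands alone — p = False.
In (~t \/ p), p is now false; ~t must hold, so t = False.
In (~r \/ t), t is now false; ~r must hold, so r = False.
(~s \/ r) with r = False leaves only ~s, so s = False.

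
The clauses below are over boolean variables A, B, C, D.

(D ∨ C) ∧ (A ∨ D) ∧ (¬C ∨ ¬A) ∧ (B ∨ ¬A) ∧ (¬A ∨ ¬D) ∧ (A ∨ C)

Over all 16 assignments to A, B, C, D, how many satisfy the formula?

2

The models are:
  A=F B=F C=T D=T
  A=F B=T C=T D=T
Count: 2.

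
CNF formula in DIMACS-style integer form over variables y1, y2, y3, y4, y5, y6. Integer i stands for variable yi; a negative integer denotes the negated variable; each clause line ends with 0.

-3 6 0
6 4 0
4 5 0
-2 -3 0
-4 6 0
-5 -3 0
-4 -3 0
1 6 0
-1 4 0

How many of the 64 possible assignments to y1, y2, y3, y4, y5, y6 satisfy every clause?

Split on y4, then y3.
  y4=T, y3=T: a clause becomes empty — 0.
  y4=T, y3=F: forces y6=T; y1, y2, y5 free → 2^3 = 8.
  y4=F, y3=T: a clause becomes empty — 0.
  y4=F, y3=F: remaining (y1,y2,y5,y6) ∈ {(F,F,T,T); (F,T,T,T)} — 2.
Total: 0 + 8 + 0 + 2 = 10.

10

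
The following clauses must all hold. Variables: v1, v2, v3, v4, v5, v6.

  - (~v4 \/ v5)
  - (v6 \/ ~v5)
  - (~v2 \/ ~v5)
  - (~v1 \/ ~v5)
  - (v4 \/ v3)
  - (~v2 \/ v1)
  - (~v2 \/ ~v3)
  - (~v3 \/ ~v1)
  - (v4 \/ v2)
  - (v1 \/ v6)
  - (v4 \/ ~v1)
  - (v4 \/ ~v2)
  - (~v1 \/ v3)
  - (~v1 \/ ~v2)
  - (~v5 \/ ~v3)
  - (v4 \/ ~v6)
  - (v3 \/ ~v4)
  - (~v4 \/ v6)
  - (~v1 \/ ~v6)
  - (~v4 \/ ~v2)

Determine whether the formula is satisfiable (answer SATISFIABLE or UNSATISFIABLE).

UNSATISFIABLE

v4 = True:
  propagation gives v5=True, v6=True, v2=False, v1=False; an empty clause results — contradiction.
v4 = False:
  propagation gives v3=True, v2=False; an empty clause results — contradiction.
Every branch closes, so no satisfying assignment exists.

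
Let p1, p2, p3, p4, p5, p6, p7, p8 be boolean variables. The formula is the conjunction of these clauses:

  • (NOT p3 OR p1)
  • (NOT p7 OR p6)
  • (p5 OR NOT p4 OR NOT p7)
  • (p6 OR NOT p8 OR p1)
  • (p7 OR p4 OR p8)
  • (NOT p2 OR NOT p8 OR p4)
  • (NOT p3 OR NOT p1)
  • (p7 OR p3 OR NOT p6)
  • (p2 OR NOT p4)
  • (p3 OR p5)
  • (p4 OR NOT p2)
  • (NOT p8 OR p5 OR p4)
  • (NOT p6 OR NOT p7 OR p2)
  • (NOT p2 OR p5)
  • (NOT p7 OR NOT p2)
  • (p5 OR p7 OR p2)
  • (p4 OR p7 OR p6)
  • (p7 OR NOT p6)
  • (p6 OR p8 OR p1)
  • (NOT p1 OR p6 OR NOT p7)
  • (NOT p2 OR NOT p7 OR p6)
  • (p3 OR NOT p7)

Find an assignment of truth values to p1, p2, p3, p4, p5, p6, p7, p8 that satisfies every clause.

p1=True, p2=True, p3=False, p4=True, p5=True, p6=False, p7=False, p8=True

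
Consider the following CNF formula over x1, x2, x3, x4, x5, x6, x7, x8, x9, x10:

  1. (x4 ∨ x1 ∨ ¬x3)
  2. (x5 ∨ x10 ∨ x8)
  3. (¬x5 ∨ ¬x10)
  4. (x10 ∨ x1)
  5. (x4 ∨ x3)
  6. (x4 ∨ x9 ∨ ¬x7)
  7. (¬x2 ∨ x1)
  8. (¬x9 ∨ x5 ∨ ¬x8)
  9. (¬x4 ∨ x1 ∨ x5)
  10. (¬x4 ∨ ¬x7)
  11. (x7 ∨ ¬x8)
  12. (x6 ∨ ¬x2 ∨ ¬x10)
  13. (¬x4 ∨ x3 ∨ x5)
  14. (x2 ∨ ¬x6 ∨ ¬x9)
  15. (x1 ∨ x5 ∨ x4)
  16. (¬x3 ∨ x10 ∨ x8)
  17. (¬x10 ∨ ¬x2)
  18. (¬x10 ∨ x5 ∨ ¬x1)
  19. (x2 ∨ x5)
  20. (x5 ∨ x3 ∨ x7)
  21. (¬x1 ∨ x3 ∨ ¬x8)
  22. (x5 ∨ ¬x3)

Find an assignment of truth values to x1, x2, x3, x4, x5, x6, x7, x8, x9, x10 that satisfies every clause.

Set x1 = True and propagate.
For the remaining variables, x2 = True, x3 = False, x4 = True, x5 = True, x6 = False, x7 = False, x8 = False, x9 = False, x10 = False works.
Every clause has at least one true literal under this assignment.
Check each clause:
  1. (¬x3 ∨ x4 ∨ x1) — x1 is true.
  2. (x10 ∨ x8 ∨ x5) — x5 is true.
  3. (¬x10 ∨ ¬x5) — ¬x10 is true.
  4. (x10 ∨ x1) — x1 is true.
  5. (x4 ∨ x3) — x4 is true.
  6. (x9 ∨ ¬x7 ∨ x4) — ¬x7 is true.
  7. (x1 ∨ ¬x2) — x1 is true.
  8. (¬x9 ∨ ¬x8 ∨ x5) — ¬x8 is true.
  9. (x1 ∨ x5 ∨ ¬x4) — x1 is true.
  10. (¬x7 ∨ ¬x4) — ¬x7 is true.
  11. (x7 ∨ ¬x8) — ¬x8 is true.
  12. (¬x10 ∨ x6 ∨ ¬x2) — ¬x10 is true.
  13. (x5 ∨ x3 ∨ ¬x4) — x5 is true.
  14. (x2 ∨ ¬x6 ∨ ¬x9) — ¬x6 is true.
  15. (x4 ∨ x1 ∨ x5) — x1 is true.
  16. (x8 ∨ ¬x3 ∨ x10) — ¬x3 is true.
  17. (¬x2 ∨ ¬x10) — ¬x10 is true.
  18. (¬x10 ∨ x5 ∨ ¬x1) — x5 is true.
  19. (x5 ∨ x2) — x2 is true.
  20. (x7 ∨ x3 ∨ x5) — x5 is true.
  21. (x3 ∨ ¬x1 ∨ ¬x8) — ¬x8 is true.
  22. (¬x3 ∨ x5) — ¬x3 is true.

x1=1  x2=1  x3=0  x4=1  x5=1  x6=0  x7=0  x8=0  x9=0  x10=0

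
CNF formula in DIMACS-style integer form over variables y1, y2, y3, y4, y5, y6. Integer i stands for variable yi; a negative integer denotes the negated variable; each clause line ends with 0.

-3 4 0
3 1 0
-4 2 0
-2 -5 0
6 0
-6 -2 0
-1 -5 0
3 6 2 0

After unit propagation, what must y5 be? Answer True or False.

False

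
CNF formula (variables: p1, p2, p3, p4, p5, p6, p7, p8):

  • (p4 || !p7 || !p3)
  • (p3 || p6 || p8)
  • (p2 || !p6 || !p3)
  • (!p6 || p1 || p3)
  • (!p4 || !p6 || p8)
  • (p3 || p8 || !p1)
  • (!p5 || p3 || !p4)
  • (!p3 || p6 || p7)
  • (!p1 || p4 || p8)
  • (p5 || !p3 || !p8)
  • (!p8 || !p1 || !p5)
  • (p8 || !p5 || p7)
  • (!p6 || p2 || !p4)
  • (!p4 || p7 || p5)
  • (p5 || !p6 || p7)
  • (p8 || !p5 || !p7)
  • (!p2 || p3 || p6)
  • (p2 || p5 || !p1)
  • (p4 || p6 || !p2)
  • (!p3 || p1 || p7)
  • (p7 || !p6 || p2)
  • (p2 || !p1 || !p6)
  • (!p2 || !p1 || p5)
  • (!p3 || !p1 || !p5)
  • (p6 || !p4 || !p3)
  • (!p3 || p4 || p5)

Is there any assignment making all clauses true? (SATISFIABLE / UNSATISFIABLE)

Branch on p1: take p1 = False.
Try p2 = False.
For the remaining variables, p3 = False, p4 = True, p5 = False, p6 = False, p7 = True, p8 = True works.
So p1=False  p2=False  p3=False  p4=True  p5=False  p6=False  p7=True  p8=True is a satisfying assignment.

SATISFIABLE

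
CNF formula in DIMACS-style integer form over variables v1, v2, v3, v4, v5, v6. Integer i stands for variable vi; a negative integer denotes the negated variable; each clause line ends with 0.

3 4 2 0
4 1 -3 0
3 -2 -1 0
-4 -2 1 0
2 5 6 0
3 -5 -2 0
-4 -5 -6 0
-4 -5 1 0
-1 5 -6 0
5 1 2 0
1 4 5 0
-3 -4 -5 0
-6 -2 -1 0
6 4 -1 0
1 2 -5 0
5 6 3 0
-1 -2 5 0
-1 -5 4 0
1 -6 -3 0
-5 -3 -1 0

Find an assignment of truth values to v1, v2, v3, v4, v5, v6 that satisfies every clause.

v1=T, v2=F, v3=F, v4=T, v5=T, v6=F

Branch on v1: take v1 = True.
For the remaining variables, v2 = False, v3 = False, v4 = True, v5 = True, v6 = False works.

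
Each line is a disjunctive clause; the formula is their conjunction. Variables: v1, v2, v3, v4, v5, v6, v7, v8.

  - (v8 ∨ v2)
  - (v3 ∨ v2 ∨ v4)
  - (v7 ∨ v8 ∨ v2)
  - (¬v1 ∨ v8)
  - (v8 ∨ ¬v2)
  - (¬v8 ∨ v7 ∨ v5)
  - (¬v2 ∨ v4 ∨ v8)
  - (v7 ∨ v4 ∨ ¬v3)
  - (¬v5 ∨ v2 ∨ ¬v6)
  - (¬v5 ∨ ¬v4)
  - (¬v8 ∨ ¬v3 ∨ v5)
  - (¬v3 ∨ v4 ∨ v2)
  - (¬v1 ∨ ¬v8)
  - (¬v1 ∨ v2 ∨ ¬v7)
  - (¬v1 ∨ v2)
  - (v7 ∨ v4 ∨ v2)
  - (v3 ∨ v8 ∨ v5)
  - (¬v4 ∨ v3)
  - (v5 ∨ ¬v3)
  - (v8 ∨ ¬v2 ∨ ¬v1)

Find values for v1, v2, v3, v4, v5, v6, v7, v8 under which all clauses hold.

Pure literal: v1 appears only negated; assign v1 = False.
Set v2 = True and propagate.
  then v8 is forced to True.
Try v3 = True.
  then v5 is forced to True.
  then v4 is forced to False.
  then v7 is forced to True.
v6 is now unconstrained; take v6 = True.
Every clause has at least one true literal under this assignment.

v1=False, v2=True, v3=True, v4=False, v5=True, v6=True, v7=True, v8=True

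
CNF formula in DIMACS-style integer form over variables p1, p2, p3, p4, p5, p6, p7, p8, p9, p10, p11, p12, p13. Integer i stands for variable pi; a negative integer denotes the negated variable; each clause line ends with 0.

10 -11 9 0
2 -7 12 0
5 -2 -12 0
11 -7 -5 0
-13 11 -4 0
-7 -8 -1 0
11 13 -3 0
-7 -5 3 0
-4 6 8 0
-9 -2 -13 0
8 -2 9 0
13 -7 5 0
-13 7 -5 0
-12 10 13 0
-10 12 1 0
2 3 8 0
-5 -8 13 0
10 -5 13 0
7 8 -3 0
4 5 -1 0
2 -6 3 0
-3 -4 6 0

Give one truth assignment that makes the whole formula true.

p1=False  p2=False  p3=False  p4=False  p5=False  p6=False  p7=True  p8=True  p9=True  p10=True  p11=False  p12=True  p13=True

Try p1 = False.
The remaining clauses are satisfied by p2 = False, p3 = False, p4 = False, p5 = False, p6 = False, p7 = True, p8 = True, p9 = True, p10 = True, p11 = False, p12 = True, p13 = True.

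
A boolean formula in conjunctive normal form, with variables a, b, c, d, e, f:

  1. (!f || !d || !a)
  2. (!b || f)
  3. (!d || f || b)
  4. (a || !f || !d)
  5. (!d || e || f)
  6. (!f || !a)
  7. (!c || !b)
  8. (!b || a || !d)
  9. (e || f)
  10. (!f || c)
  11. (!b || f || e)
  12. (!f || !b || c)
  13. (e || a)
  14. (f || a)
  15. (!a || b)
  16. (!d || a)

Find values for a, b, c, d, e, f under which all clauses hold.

d occurs only negated in the remaining clauses — set d = False.
e occurs only positively in the remaining clauses — set e = True.
Try a = False.
  then f is forced to True.
  then c is forced to True.
  then b is forced to False.
Check each clause:
  1. (!f || !d || !a) — !d is true.
  2. (!b || f) — !b is true.
  3. (f || !d || b) — !d is true.
  4. (a || !d || !f) — !d is true.
  5. (e || !d || f) — !d is true.
  6. (!a || !f) — !a is true.
  7. (!c || !b) — !b is true.
  8. (!d || a || !b) — !d is true.
  9. (e || f) — e is true.
  10. (c || !f) — c is true.
  11. (e || f || !b) — e is true.
  12. (!b || c || !f) — c is true.
  13. (e || a) — e is true.
  14. (f || a) — f is true.
  15. (b || !a) — !a is true.
  16. (a || !d) — !d is true.

a=False, b=False, c=True, d=False, e=True, f=True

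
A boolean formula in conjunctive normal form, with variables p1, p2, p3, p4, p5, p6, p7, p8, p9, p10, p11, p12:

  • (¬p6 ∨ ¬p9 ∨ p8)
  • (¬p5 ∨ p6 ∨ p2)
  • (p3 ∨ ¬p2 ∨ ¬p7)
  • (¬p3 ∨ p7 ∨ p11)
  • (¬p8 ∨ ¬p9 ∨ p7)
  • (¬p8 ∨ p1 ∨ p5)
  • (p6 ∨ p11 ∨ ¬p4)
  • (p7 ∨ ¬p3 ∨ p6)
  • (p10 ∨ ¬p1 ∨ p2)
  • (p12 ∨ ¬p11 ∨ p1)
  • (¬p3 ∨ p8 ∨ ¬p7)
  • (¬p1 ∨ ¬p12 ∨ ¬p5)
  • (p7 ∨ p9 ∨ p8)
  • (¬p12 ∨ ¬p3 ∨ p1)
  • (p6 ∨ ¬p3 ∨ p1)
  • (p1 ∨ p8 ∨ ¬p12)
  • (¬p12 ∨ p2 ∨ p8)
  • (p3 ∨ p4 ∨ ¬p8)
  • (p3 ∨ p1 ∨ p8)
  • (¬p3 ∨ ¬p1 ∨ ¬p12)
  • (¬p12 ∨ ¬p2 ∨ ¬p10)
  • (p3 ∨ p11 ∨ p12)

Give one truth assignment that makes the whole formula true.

p1 = 1, p2 = 0, p3 = 1, p4 = 1, p5 = 1, p6 = 1, p7 = 1, p8 = 1, p9 = 1, p10 = 1, p11 = 0, p12 = 0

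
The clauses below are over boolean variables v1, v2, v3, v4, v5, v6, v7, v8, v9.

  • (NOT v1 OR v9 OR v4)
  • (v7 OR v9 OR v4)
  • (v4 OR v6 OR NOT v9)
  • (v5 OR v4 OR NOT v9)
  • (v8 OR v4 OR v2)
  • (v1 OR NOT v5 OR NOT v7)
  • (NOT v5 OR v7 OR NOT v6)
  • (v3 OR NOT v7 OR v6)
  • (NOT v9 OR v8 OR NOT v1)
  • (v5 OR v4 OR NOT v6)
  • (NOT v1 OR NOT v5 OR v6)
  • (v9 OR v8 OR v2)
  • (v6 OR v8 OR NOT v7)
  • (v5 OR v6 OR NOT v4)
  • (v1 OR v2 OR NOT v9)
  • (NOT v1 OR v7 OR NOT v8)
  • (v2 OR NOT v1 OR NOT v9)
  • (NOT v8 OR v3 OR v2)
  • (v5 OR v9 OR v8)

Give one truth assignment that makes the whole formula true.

v1 = F, v2 = F, v3 = T, v4 = T, v5 = F, v6 = T, v7 = T, v8 = T, v9 = F

Pure literal: v3 appears only positively; assign v3 = True.
Try v1 = False.
Set v2 = False and propagate.
  then v9 is forced to False.
  then v8 is forced to True.
Set v4 = True and propagate.
The remaining clauses are satisfied by v5 = False, v6 = True, v7 = True.
Every clause has at least one true literal under this assignment.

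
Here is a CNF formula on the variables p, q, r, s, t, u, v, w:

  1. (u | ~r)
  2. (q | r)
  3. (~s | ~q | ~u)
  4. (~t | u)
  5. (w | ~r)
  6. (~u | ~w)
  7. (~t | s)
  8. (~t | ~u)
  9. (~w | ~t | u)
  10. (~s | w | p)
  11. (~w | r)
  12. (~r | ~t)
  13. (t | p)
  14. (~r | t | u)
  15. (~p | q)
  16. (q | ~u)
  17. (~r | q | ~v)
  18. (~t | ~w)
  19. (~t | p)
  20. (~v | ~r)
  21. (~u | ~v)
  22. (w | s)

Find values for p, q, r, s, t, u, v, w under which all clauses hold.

p=True  q=True  r=False  s=True  t=False  u=False  v=False  w=False

v occurs only negated in the remaining clauses — set v = False.
Set p = True and propagate.
  then q is forced to True.
Try r = False.
  then w is forced to False.
  then s is forced to True.
  then u is forced to False.
  then t is forced to False.
Check each clause:
  1. (u | ~r) — ~r is true.
  2. (r | q) — q is true.
  3. (~s | ~u | ~q) — ~u is true.
  4. (~t | u) — ~t is true.
  5. (~r | w) — ~r is true.
  6. (~w | ~u) — ~w is true.
  7. (~t | s) — ~t is true.
  8. (~t | ~u) — ~u is true.
  9. (~w | ~t | u) — ~w is true.
  10. (w | ~s | p) — p is true.
  11. (r | ~w) — ~w is true.
  12. (~t | ~r) — ~t is true.
  13. (t | p) — p is true.
  14. (u | ~r | t) — ~r is true.
  15. (~p | q) — q is true.
  16. (~u | q) — q is true.
  17. (~v | ~r | q) — ~v is true.
  18. (~w | ~t) — ~w is true.
  19. (p | ~t) — p is true.
  20. (~r | ~v) — ~v is true.
  21. (~u | ~v) — ~v is true.
  22. (w | s) — s is true.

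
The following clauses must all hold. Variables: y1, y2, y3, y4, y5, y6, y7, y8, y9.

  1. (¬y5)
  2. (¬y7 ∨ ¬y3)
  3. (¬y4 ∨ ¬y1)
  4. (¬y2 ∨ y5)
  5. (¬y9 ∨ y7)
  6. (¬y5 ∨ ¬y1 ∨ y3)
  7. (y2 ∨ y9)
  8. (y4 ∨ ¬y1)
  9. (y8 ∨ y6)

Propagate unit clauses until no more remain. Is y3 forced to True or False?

False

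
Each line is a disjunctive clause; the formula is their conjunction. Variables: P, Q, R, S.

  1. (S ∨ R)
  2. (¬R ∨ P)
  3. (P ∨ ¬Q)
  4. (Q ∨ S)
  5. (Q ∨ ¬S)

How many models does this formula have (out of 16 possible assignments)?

3

The models are:
  P=T Q=T R=F S=T
  P=T Q=T R=T S=F
  P=T Q=T R=T S=T
Count: 3.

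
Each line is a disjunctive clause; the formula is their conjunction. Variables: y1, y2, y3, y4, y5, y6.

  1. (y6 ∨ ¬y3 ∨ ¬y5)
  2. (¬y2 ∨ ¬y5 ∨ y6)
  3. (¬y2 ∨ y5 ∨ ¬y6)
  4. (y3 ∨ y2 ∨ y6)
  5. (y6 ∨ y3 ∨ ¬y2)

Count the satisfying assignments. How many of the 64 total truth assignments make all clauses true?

Split on y6, then y2.
  y6=1, y2=1: forces y5=1; y1, y3, y4 free → 2^3 = 8.
  y6=1, y2=0: y1, y3, y4, y5 free → 2^4 = 16.
  y6=0, y2=1: remaining (y1,y3,y4,y5) ∈ {(0,1,0,0); (0,1,1,0); (1,1,0,0); (1,1,1,0)} — 4.
  y6=0, y2=0: remaining (y1,y3,y4,y5) ∈ {(0,1,0,0); (0,1,1,0); (1,1,0,0); (1,1,1,0)} — 4.
Total: 8 + 16 + 4 + 4 = 32.

32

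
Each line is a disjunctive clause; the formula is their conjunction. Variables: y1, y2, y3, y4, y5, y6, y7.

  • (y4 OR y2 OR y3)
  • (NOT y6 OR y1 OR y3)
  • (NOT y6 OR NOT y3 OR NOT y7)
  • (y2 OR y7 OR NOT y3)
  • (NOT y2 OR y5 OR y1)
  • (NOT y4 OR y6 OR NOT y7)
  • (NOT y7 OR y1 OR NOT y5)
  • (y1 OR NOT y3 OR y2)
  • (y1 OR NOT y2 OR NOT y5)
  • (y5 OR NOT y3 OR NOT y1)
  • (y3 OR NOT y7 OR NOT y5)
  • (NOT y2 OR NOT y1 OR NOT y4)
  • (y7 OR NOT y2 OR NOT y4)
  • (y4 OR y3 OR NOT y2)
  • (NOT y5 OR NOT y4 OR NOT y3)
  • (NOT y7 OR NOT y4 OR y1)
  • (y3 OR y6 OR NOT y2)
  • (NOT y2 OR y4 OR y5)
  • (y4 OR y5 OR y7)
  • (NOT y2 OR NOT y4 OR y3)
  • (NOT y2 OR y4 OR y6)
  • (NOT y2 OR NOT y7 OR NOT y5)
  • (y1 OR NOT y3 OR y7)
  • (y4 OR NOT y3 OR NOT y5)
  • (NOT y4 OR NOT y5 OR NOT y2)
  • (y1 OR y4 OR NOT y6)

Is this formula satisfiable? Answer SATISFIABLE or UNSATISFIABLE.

SATISFIABLE

Try y1 = False.
The remaining clauses are satisfied by y2 = False, y3 = False, y4 = True, y5 = True, y6 = False, y7 = False.
Every clause has at least one true literal under this assignment.
So y1 = F, y2 = F, y3 = F, y4 = T, y5 = T, y6 = F, y7 = F is a satisfying assignment.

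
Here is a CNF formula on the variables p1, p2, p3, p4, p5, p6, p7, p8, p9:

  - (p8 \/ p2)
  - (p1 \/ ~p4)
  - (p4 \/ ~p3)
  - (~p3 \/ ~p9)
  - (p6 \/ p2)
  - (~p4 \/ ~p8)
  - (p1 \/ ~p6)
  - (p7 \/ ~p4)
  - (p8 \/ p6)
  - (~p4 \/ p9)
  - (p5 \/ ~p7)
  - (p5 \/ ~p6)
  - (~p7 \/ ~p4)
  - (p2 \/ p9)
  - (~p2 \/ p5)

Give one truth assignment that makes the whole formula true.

p1 = T, p2 = T, p3 = F, p4 = F, p5 = T, p6 = T, p7 = F, p8 = F, p9 = F

Pure literal: p1 appears only positively; assign p1 = True.
p3 occurs only negated in the remaining clauses — set p3 = False.
Branch on p2: take p2 = True.
  then p5 is forced to True.
Try p4 = False.
For the remaining variables, p6 = True, p7 = False, p8 = False, p9 = False works.
Every clause has at least one true literal under this assignment.
Check each clause:
  1. (p8 \/ p2) — p2 is true.
  2. (~p4 \/ p1) — p1 is true.
  3. (p4 \/ ~p3) — ~p3 is true.
  4. (~p3 \/ ~p9) — ~p3 is true.
  5. (p2 \/ p6) — p2 is true.
  6. (~p4 \/ ~p8) — ~p8 is true.
  7. (p1 \/ ~p6) — p1 is true.
  8. (~p4 \/ p7) — ~p4 is true.
  9. (p8 \/ p6) — p6 is true.
  10. (~p4 \/ p9) — ~p4 is true.
  11. (p5 \/ ~p7) — ~p7 is true.
  12. (~p6 \/ p5) — p5 is true.
  13. (~p7 \/ ~p4) — ~p7 is true.
  14. (p9 \/ p2) — p2 is true.
  15. (p5 \/ ~p2) — p5 is true.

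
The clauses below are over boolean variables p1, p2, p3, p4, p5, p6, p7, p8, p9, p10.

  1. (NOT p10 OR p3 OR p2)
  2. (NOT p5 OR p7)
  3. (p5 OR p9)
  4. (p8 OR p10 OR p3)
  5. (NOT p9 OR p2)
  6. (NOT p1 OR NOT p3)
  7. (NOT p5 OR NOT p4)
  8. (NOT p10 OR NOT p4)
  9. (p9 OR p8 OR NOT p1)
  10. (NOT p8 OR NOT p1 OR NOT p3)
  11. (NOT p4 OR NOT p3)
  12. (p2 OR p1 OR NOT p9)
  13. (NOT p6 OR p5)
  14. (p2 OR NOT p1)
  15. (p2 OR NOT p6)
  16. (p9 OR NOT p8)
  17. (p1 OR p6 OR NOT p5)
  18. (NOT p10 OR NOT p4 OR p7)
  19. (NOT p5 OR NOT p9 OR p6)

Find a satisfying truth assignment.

p1=True  p2=True  p3=False  p4=False  p5=True  p6=True  p7=True  p8=True  p9=True  p10=True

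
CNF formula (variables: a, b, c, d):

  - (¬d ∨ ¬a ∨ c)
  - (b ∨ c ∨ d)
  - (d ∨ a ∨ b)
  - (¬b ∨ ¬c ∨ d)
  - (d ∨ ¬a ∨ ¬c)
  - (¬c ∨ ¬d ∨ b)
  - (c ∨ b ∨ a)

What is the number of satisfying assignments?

5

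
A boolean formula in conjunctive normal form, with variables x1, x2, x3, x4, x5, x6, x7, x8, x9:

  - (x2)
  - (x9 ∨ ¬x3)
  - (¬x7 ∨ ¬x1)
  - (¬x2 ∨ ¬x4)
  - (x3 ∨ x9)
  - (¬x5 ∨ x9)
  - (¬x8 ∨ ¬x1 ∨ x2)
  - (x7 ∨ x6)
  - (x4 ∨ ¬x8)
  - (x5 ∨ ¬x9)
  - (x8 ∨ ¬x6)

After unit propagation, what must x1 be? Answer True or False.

False

(x2) stands alone — x2 = True.
(¬x4 ∨ ¬x2) with x2 = True leaves only ¬x4, so x4 = False.
From (x4 ∨ ¬x8) and x4 = False: x8 = False.
(x8 ∨ ¬x6) with x8 = False leaves only ¬x6, so x6 = False.
In (x7 ∨ x6), x6 is now false; x7 must hold, so x7 = True.
(¬x1 ∨ ¬x7) with x7 = True leaves only ¬x1, so x1 = False.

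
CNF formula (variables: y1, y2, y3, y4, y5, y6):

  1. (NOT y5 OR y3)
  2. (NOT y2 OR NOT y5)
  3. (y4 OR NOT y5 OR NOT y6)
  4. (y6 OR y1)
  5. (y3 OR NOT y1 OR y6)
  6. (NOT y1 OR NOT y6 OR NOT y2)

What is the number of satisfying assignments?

Case analysis on y6 and y1:
  y6=1, y1=1: 5 of the 16 assignments to (y2,y3,y4,y5) work.
  y6=1, y1=0: 9 of the 16 assignments to (y2,y3,y4,y5) work.
  y6=0, y1=1: y4 free; 3 ways for (y2,y3,y5) × 2^1 = 6.
  y6=0, y1=0: a clause becomes empty — 0.
Total: 5 + 9 + 6 + 0 = 20.

20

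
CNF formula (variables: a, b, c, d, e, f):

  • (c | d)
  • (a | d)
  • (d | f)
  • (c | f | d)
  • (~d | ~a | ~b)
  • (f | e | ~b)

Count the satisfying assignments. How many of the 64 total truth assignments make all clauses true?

26

Case analysis on d and f:
  d=1, f=1: c, e free; 3 ways for (a,b) × 2^2 = 12.
  d=1, f=0: c free; 5 ways for (a,b,e) × 2^1 = 10.
  d=0, f=1: remaining (a,b,c,e) ∈ {(1,0,1,0); (1,0,1,1); (1,1,1,0); (1,1,1,1)} — 4.
  d=0, f=0: a clause becomes empty — 0.
Total: 12 + 10 + 4 + 0 = 26.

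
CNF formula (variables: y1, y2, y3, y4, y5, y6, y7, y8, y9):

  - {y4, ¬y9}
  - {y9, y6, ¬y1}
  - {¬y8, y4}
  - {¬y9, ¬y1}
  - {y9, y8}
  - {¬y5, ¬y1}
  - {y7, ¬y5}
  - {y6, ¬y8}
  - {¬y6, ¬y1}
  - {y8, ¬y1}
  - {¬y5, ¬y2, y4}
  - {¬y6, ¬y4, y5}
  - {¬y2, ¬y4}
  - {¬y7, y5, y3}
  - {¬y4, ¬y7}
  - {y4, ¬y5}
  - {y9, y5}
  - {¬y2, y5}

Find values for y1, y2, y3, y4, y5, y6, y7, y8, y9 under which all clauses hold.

y1=0, y2=0, y3=0, y4=1, y5=0, y6=0, y7=0, y8=0, y9=1

Check each clause:
  1. {¬y9, y4} — y4 is true.
  2. {¬y1, y9, y6} — y9 is true.
  3. {y4, ¬y8} — ¬y8 is true.
  4. {¬y1, ¬y9} — ¬y1 is true.
  5. {y9, y8} — y9 is true.
  6. {¬y1, ¬y5} — ¬y5 is true.
  7. {y7, ¬y5} — ¬y5 is true.
  8. {¬y8, y6} — ¬y8 is true.
  9. {¬y1, ¬y6} — ¬y6 is true.
  10. {y8, ¬y1} — ¬y1 is true.
  11. {¬y2, ¬y5, y4} — ¬y5 is true.
  12. {y5, ¬y6, ¬y4} — ¬y6 is true.
  13. {¬y2, ¬y4} — ¬y2 is true.
  14. {¬y7, y3, y5} — ¬y7 is true.
  15. {¬y4, ¬y7} — ¬y7 is true.
  16. {y4, ¬y5} — ¬y5 is true.
  17. {y9, y5} — y9 is true.
  18. {¬y2, y5} — ¬y2 is true.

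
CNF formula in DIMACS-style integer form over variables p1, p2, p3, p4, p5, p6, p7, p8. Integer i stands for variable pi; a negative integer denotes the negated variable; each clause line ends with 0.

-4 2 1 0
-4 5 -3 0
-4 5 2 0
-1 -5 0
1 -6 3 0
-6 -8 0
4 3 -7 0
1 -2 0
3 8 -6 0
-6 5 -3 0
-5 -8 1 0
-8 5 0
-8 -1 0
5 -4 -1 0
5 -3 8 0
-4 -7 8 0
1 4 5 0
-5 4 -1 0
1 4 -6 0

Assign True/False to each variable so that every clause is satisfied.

p1=False, p2=False, p3=False, p4=False, p5=True, p6=False, p7=False, p8=False

Check each clause:
  1. (p1 || !p4 || p2) — !p4 is true.
  2. (p5 || !p3 || !p4) — !p3 is true.
  3. (p5 || !p4 || p2) — !p4 is true.
  4. (!p1 || !p5) — !p1 is true.
  5. (!p6 || p3 || p1) — !p6 is true.
  6. (!p6 || !p8) — !p8 is true.
  7. (p4 || !p7 || p3) — !p7 is true.
  8. (p1 || !p2) — !p2 is true.
  9. (!p6 || p3 || p8) — !p6 is true.
  10. (!p3 || !p6 || p5) — !p3 is true.
  11. (!p5 || !p8 || p1) — !p8 is true.
  12. (p5 || !p8) — !p8 is true.
  13. (!p8 || !p1) — !p8 is true.
  14. (!p4 || p5 || !p1) — !p4 is true.
  15. (!p3 || p5 || p8) — !p3 is true.
  16. (!p4 || !p7 || p8) — !p7 is true.
  17. (p5 || p1 || p4) — p5 is true.
  18. (!p5 || !p1 || p4) — !p1 is true.
  19. (!p6 || p1 || p4) — !p6 is true.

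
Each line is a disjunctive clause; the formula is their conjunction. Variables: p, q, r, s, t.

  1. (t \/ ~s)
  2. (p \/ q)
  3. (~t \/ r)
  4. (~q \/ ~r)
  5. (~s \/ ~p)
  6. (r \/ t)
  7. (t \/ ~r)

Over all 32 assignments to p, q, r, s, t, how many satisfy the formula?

The models are:
  p=T q=F r=T s=F t=T
That's 1 in total.

1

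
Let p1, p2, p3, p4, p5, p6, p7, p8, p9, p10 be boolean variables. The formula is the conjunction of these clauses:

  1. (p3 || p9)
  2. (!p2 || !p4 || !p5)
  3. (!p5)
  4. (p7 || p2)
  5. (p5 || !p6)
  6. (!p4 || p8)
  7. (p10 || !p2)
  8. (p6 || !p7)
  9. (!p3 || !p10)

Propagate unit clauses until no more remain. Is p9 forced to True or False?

Unit clause (!p5) sets p5 = False.
From (!p6 || p5) and p5 = False: p6 = False.
From (!p7 || p6) and p6 = False: p7 = False.
From (p2 || p7) and p7 = False: p2 = True.
From (!p2 || p10) and p2 = True: p10 = True.
(!p3 || !p10) with p10 = True leaves only !p3, so p3 = False.
From (p3 || p9) and p3 = False: p9 = True.

True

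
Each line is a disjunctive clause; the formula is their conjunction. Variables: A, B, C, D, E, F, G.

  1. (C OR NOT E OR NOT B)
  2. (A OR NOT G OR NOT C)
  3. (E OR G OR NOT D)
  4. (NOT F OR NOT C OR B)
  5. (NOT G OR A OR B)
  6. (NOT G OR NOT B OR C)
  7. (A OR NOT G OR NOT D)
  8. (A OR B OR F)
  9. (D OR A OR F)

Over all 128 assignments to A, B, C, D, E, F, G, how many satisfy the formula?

45

Case analysis on A and B:
  A=1, B=1: F free; 8 ways for (C,D,E,G) × 2^1 = 16.
  A=1, B=0: 21 of the 32 assignments to (C,D,E,F,G) work.
  A=0, B=1: 5 of the 32 assignments to (C,D,E,F,G) work.
  A=0, B=0: remaining (C,D,E,F,G) ∈ {(0,0,0,1,0); (0,0,1,1,0); (0,1,1,1,0)} — 3.
Total: 16 + 21 + 5 + 3 = 45.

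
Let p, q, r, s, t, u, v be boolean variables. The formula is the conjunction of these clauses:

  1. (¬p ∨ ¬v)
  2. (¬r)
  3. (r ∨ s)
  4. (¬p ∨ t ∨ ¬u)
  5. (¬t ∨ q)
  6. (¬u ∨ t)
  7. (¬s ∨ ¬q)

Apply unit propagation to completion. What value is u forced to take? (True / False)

Unit clause (¬r) sets r = False.
In (s ∨ r), r is now false; s must hold, so s = True.
In (¬q ∨ ¬s), ¬s is now false; ¬q must hold, so q = False.
(¬t ∨ q) with q = False leaves only ¬t, so t = False.
From (¬u ∨ t) and t = False: u = False.

False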